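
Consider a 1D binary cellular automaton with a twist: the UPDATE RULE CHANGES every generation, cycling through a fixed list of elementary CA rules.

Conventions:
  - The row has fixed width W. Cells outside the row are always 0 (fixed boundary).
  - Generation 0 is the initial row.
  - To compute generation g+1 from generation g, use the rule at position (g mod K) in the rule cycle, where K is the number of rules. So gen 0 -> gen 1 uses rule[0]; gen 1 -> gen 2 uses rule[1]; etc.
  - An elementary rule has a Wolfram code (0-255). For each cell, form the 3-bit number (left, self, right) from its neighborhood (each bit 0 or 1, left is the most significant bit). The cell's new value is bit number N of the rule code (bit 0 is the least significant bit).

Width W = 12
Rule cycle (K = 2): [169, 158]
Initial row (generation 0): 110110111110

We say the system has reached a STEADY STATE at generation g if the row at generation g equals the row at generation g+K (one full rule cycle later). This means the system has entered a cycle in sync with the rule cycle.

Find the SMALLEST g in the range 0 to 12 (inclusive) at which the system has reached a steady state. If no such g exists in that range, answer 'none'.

Answer: none

Derivation:
Gen 0: 110110111110
Gen 1 (rule 169): 101101111100
Gen 2 (rule 158): 101001111010
Gen 3 (rule 169): 010001110100
Gen 4 (rule 158): 111011100110
Gen 5 (rule 169): 110111000100
Gen 6 (rule 158): 100110101110
Gen 7 (rule 169): 000101011100
Gen 8 (rule 158): 001101011010
Gen 9 (rule 169): 101010110100
Gen 10 (rule 158): 101010100110
Gen 11 (rule 169): 010101000100
Gen 12 (rule 158): 110101101110
Gen 13 (rule 169): 101011011100
Gen 14 (rule 158): 101010011010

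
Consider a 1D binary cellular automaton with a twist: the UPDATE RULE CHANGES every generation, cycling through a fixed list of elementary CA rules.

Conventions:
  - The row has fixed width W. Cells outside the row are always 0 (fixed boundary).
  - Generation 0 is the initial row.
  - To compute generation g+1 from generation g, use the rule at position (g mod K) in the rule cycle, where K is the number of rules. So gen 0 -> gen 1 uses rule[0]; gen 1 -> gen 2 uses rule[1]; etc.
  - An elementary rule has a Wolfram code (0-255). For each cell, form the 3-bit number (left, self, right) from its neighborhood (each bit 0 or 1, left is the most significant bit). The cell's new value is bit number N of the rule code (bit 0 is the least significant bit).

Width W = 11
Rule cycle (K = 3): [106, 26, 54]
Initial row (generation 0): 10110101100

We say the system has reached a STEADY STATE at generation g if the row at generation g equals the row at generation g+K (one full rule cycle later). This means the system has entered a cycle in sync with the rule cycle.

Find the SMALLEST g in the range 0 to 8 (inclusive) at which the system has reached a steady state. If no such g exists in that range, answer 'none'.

Gen 0: 10110101100
Gen 1 (rule 106): 01111011100
Gen 2 (rule 26): 11000010010
Gen 3 (rule 54): 00100111111
Gen 4 (rule 106): 01001100001
Gen 5 (rule 26): 10111010010
Gen 6 (rule 54): 11000111111
Gen 7 (rule 106): 11001100001
Gen 8 (rule 26): 10111010010
Gen 9 (rule 54): 11000111111
Gen 10 (rule 106): 11001100001
Gen 11 (rule 26): 10111010010

Answer: 5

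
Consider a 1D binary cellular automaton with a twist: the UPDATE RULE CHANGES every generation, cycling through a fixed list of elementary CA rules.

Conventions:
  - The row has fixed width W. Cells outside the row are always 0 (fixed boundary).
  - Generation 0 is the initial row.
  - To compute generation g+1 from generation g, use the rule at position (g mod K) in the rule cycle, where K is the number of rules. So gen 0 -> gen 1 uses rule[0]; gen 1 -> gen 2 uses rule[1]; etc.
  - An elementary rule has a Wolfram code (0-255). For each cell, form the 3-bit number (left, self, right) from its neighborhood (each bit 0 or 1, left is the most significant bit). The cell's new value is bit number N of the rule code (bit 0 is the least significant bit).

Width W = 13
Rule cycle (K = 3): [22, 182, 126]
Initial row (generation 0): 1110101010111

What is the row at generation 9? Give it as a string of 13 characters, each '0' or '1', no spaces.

Gen 0: 1110101010111
Gen 1 (rule 22): 0000101010000
Gen 2 (rule 182): 0001111111000
Gen 3 (rule 126): 0011000001100
Gen 4 (rule 22): 0100100010010
Gen 5 (rule 182): 1111110111111
Gen 6 (rule 126): 1000011100001
Gen 7 (rule 22): 1100100010011
Gen 8 (rule 182): 0011110111100
Gen 9 (rule 126): 0110011100110

Answer: 0110011100110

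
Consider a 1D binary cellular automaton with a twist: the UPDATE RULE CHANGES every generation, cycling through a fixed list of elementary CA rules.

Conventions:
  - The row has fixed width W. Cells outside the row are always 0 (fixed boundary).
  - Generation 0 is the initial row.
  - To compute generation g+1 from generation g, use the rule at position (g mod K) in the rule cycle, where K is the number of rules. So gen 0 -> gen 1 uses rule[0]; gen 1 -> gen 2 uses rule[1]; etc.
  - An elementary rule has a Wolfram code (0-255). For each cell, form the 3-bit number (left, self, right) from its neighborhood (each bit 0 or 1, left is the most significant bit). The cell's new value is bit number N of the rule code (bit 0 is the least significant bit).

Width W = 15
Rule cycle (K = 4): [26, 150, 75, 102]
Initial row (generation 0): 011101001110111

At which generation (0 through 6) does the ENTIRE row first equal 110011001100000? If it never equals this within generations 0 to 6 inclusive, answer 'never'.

Gen 0: 011101001110111
Gen 1 (rule 26): 110000111000100
Gen 2 (rule 150): 001001010101110
Gen 3 (rule 75): 110010000001010
Gen 4 (rule 102): 010110000011110
Gen 5 (rule 26): 100101000110001
Gen 6 (rule 150): 111101101001011

Answer: never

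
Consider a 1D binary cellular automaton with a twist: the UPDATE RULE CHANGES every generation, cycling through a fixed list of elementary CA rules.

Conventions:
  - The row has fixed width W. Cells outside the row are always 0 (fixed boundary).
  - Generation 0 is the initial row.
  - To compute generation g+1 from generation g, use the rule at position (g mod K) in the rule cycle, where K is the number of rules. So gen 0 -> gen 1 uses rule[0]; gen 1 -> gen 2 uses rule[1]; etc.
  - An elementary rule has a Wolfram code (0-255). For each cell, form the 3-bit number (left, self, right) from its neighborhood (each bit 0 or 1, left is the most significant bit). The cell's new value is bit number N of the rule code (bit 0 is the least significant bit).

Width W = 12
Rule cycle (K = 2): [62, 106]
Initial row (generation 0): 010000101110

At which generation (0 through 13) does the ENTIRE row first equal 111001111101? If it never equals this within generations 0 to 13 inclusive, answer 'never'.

Gen 0: 010000101110
Gen 1 (rule 62): 111001111001
Gen 2 (rule 106): 101011001010
Gen 3 (rule 62): 111110111111
Gen 4 (rule 106): 100011100001
Gen 5 (rule 62): 110110010011
Gen 6 (rule 106): 111110100111
Gen 7 (rule 62): 100001111100
Gen 8 (rule 106): 000011000100
Gen 9 (rule 62): 000110101110
Gen 10 (rule 106): 001111011010
Gen 11 (rule 62): 011000110111
Gen 12 (rule 106): 111001111101
Gen 13 (rule 62): 100111000011

Answer: 12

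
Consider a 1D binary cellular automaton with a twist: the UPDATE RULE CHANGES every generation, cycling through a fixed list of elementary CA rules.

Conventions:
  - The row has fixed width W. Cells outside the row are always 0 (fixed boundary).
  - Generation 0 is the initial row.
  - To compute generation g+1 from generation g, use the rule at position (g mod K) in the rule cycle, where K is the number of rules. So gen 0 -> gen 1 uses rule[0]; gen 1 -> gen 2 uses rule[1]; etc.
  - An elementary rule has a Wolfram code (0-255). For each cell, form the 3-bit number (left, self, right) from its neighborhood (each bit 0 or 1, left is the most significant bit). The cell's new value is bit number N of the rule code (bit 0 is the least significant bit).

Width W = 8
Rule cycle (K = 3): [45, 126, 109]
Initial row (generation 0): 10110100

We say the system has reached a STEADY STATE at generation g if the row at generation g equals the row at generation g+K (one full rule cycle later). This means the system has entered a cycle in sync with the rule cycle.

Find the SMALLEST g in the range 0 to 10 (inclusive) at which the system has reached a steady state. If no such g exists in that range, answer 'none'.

Answer: none

Derivation:
Gen 0: 10110100
Gen 1 (rule 45): 11101101
Gen 2 (rule 126): 10111111
Gen 3 (rule 109): 11100001
Gen 4 (rule 45): 10001101
Gen 5 (rule 126): 11011111
Gen 6 (rule 109): 11110001
Gen 7 (rule 45): 10000101
Gen 8 (rule 126): 11001111
Gen 9 (rule 109): 11001001
Gen 10 (rule 45): 10001001
Gen 11 (rule 126): 11011111
Gen 12 (rule 109): 11110001
Gen 13 (rule 45): 10000101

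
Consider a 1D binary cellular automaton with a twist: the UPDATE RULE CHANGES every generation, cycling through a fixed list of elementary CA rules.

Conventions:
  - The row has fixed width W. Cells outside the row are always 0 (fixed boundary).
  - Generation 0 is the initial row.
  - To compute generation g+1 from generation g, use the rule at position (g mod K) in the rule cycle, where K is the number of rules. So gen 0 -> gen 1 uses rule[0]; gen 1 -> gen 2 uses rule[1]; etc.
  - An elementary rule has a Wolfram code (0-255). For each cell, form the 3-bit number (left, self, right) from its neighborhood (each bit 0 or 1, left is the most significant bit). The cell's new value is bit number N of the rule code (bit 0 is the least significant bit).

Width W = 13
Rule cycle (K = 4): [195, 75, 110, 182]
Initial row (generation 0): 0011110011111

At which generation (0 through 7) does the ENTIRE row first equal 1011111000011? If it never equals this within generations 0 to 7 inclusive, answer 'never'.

Answer: never

Derivation:
Gen 0: 0011110011111
Gen 1 (rule 195): 1101110101111
Gen 2 (rule 75): 1101010001001
Gen 3 (rule 110): 1111110011011
Gen 4 (rule 182): 0111101100100
Gen 5 (rule 195): 1011100101001
Gen 6 (rule 75): 0010101000010
Gen 7 (rule 110): 0111111000110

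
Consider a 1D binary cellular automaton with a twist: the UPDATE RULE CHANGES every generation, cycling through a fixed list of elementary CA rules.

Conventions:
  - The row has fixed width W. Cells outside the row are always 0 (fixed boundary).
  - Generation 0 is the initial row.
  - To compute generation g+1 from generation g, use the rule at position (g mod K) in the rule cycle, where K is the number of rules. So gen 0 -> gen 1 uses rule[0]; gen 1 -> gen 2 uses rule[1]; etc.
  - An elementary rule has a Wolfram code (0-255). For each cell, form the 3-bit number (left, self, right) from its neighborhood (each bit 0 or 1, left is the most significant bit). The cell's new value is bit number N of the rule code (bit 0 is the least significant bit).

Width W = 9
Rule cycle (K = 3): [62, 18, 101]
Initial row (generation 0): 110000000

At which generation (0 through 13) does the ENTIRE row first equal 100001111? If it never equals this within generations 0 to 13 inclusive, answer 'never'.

Gen 0: 110000000
Gen 1 (rule 62): 101000000
Gen 2 (rule 18): 000100000
Gen 3 (rule 101): 110101111
Gen 4 (rule 62): 101111000
Gen 5 (rule 18): 000000100
Gen 6 (rule 101): 111110101
Gen 7 (rule 62): 100001111
Gen 8 (rule 18): 010010000
Gen 9 (rule 101): 010010111
Gen 10 (rule 62): 111111100
Gen 11 (rule 18): 000000010
Gen 12 (rule 101): 111111010
Gen 13 (rule 62): 100000111

Answer: 7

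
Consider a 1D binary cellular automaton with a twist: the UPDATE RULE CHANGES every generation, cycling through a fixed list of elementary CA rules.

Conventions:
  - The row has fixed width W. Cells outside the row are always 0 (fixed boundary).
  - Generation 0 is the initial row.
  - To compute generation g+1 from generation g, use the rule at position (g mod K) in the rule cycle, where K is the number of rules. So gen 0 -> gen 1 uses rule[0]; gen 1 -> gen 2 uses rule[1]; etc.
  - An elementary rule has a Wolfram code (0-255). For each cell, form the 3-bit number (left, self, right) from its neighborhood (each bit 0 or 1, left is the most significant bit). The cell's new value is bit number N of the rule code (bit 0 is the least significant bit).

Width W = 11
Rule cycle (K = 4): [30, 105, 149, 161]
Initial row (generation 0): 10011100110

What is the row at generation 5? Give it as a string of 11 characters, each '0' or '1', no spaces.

Gen 0: 10011100110
Gen 1 (rule 30): 11110011101
Gen 2 (rule 105): 10010010110
Gen 3 (rule 149): 11011010001
Gen 4 (rule 161): 00100100100
Gen 5 (rule 30): 01111111110

Answer: 01111111110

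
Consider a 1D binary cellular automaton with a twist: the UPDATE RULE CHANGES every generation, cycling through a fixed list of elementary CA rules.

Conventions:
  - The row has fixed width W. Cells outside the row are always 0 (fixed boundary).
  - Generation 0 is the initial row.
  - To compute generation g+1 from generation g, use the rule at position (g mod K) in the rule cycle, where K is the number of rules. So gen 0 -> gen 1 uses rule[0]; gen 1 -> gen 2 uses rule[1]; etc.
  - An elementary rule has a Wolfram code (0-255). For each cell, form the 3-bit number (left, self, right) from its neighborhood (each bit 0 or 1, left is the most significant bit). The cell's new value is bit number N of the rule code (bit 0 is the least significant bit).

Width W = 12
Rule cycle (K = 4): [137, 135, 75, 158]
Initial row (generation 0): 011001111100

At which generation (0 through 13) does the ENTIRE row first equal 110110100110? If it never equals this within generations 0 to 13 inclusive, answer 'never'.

Answer: never

Derivation:
Gen 0: 011001111100
Gen 1 (rule 137): 010001111001
Gen 2 (rule 135): 110110110011
Gen 3 (rule 75): 110110110111
Gen 4 (rule 158): 100100100110
Gen 5 (rule 137): 000000000100
Gen 6 (rule 135): 111111111101
Gen 7 (rule 75): 100000000100
Gen 8 (rule 158): 110000001110
Gen 9 (rule 137): 100111101100
Gen 10 (rule 135): 101011000001
Gen 11 (rule 75): 000011011110
Gen 12 (rule 158): 000110011101
Gen 13 (rule 137): 110100011000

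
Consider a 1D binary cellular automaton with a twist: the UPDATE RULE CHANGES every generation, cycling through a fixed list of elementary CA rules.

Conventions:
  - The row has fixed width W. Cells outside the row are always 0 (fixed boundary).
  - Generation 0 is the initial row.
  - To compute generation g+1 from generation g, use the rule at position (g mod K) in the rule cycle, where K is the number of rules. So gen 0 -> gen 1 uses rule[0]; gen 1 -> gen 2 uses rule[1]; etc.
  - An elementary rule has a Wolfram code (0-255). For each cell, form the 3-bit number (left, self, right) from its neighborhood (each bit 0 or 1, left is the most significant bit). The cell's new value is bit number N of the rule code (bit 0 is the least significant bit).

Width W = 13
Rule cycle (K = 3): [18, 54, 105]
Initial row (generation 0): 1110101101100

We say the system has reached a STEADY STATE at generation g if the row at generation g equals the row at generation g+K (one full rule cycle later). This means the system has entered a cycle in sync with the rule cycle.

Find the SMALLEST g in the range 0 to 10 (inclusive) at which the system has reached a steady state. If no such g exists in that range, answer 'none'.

Answer: 4

Derivation:
Gen 0: 1110101101100
Gen 1 (rule 18): 0000000000010
Gen 2 (rule 54): 0000000000111
Gen 3 (rule 105): 1111111110101
Gen 4 (rule 18): 0000000000000
Gen 5 (rule 54): 0000000000000
Gen 6 (rule 105): 1111111111111
Gen 7 (rule 18): 0000000000000
Gen 8 (rule 54): 0000000000000
Gen 9 (rule 105): 1111111111111
Gen 10 (rule 18): 0000000000000
Gen 11 (rule 54): 0000000000000
Gen 12 (rule 105): 1111111111111
Gen 13 (rule 18): 0000000000000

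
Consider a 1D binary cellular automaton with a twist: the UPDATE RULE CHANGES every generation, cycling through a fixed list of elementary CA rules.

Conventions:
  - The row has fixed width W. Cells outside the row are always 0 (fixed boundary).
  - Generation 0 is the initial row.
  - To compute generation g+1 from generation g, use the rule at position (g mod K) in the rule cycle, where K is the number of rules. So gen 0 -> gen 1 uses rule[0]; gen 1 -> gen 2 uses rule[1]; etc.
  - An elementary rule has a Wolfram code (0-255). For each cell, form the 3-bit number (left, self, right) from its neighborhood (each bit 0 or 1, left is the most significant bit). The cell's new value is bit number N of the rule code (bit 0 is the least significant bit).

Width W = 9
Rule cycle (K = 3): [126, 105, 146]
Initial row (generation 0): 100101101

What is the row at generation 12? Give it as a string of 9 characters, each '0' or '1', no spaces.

Answer: 000010000

Derivation:
Gen 0: 100101101
Gen 1 (rule 126): 111111111
Gen 2 (rule 105): 100000001
Gen 3 (rule 146): 010000010
Gen 4 (rule 126): 111000111
Gen 5 (rule 105): 101010101
Gen 6 (rule 146): 000000000
Gen 7 (rule 126): 000000000
Gen 8 (rule 105): 111111111
Gen 9 (rule 146): 011111110
Gen 10 (rule 126): 110000011
Gen 11 (rule 105): 110111011
Gen 12 (rule 146): 000010000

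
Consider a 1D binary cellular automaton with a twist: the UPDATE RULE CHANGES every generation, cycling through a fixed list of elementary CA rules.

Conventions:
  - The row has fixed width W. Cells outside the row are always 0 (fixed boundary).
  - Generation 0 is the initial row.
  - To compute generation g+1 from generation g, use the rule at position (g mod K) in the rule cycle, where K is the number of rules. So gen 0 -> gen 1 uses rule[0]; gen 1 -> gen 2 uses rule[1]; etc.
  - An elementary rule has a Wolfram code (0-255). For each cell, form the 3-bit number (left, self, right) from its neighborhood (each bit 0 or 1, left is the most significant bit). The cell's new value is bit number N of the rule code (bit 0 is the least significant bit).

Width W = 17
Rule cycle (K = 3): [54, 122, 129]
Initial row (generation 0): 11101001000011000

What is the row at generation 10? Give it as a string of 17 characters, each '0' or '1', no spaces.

Gen 0: 11101001000011000
Gen 1 (rule 54): 00011111100100100
Gen 2 (rule 122): 00110000111011010
Gen 3 (rule 129): 10000110010000000
Gen 4 (rule 54): 11001001111000000
Gen 5 (rule 122): 11110111001100000
Gen 6 (rule 129): 01100010000001111
Gen 7 (rule 54): 10010111000010000
Gen 8 (rule 122): 01101101100101000
Gen 9 (rule 129): 00000000000000011
Gen 10 (rule 54): 00000000000000100

Answer: 00000000000000100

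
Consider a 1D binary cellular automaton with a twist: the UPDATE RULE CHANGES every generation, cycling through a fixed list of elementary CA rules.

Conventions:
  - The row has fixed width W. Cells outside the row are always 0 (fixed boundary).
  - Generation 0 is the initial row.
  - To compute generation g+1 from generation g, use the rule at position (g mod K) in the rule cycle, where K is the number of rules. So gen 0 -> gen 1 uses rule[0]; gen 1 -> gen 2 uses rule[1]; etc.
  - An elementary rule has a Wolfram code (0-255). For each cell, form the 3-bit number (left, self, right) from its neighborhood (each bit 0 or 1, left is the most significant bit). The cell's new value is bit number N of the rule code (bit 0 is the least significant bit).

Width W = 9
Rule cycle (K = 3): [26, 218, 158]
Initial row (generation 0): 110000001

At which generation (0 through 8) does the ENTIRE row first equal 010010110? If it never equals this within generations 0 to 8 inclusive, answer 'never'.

Answer: never

Derivation:
Gen 0: 110000001
Gen 1 (rule 26): 101000010
Gen 2 (rule 218): 000100101
Gen 3 (rule 158): 001111101
Gen 4 (rule 26): 011000000
Gen 5 (rule 218): 111100000
Gen 6 (rule 158): 111010000
Gen 7 (rule 26): 100001000
Gen 8 (rule 218): 010010100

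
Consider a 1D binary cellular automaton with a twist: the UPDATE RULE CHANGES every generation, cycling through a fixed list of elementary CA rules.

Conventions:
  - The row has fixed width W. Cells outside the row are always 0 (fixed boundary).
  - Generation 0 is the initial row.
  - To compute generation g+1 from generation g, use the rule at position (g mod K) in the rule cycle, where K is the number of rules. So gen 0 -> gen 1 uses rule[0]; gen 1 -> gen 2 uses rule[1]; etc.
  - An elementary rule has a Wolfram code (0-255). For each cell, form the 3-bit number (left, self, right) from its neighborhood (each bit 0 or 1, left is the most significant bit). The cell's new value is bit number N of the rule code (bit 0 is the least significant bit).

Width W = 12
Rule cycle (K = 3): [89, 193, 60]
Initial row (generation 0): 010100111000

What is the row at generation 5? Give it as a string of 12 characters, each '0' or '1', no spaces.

Gen 0: 010100111000
Gen 1 (rule 89): 000010101111
Gen 2 (rule 193): 111000000111
Gen 3 (rule 60): 100100000100
Gen 4 (rule 89): 010011110011
Gen 5 (rule 193): 000001110001

Answer: 000001110001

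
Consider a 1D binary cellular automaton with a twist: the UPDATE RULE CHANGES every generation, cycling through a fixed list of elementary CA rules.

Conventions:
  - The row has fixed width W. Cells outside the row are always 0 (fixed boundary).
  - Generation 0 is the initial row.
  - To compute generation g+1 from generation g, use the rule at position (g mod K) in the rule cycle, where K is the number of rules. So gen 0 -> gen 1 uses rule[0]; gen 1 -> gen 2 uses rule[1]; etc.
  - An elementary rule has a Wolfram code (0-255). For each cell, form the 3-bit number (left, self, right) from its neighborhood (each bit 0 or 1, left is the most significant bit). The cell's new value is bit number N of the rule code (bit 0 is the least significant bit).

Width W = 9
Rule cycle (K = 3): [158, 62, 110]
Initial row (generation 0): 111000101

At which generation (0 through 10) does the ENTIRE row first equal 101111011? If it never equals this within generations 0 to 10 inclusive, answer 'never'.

Answer: 2

Derivation:
Gen 0: 111000101
Gen 1 (rule 158): 110101101
Gen 2 (rule 62): 101111011
Gen 3 (rule 110): 111001111
Gen 4 (rule 158): 110111110
Gen 5 (rule 62): 101100001
Gen 6 (rule 110): 111100011
Gen 7 (rule 158): 111010110
Gen 8 (rule 62): 100111101
Gen 9 (rule 110): 101100111
Gen 10 (rule 158): 101011110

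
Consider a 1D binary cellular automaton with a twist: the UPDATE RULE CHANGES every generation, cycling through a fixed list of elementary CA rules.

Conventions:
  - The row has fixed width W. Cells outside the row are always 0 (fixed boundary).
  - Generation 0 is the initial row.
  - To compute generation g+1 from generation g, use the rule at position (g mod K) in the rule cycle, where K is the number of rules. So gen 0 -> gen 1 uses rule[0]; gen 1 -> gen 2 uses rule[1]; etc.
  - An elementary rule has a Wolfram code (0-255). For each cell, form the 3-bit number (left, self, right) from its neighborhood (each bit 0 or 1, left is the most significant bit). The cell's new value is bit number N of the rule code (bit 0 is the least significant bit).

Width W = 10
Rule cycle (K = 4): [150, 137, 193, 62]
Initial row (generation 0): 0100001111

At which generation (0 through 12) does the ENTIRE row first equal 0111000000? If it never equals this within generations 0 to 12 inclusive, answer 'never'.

Gen 0: 0100001111
Gen 1 (rule 150): 1110010110
Gen 2 (rule 137): 1100000100
Gen 3 (rule 193): 0101110001
Gen 4 (rule 62): 1111001011
Gen 5 (rule 150): 0110111000
Gen 6 (rule 137): 0100110011
Gen 7 (rule 193): 0000010001
Gen 8 (rule 62): 0000111011
Gen 9 (rule 150): 0001010000
Gen 10 (rule 137): 1100000111
Gen 11 (rule 193): 0101110011
Gen 12 (rule 62): 1111001110

Answer: never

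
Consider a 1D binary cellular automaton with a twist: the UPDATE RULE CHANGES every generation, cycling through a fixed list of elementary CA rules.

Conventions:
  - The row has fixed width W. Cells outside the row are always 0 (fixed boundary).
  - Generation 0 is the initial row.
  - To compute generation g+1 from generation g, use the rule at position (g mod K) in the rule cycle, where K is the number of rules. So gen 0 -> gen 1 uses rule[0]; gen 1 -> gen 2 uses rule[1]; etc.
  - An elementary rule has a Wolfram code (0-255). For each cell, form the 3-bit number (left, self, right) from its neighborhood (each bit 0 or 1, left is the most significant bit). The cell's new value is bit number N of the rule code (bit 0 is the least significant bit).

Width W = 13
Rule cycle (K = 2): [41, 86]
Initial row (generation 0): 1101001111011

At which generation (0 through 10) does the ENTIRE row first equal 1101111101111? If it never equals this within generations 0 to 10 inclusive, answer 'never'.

Gen 0: 1101001111011
Gen 1 (rule 41): 1010001000110
Gen 2 (rule 86): 1011011101011
Gen 3 (rule 41): 0110110010110
Gen 4 (rule 86): 1010011110011
Gen 5 (rule 41): 0100010000010
Gen 6 (rule 86): 1110111000111
Gen 7 (rule 41): 1001100010100
Gen 8 (rule 86): 1110110110110
Gen 9 (rule 41): 1001101101100
Gen 10 (rule 86): 1110100100110

Answer: never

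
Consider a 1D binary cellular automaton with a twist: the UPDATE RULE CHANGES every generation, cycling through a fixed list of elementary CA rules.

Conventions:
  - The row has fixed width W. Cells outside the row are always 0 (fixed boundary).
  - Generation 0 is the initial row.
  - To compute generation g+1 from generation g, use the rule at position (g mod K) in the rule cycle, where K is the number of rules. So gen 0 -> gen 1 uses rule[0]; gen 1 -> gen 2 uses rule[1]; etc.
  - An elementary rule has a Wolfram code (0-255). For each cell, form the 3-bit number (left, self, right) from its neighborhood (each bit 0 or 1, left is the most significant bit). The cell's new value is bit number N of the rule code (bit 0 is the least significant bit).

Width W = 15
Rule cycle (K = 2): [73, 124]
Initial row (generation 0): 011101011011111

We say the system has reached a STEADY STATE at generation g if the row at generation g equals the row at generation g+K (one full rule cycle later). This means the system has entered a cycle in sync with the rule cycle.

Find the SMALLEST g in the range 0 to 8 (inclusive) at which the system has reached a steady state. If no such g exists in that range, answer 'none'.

Gen 0: 011101011011111
Gen 1 (rule 73): 010100011010001
Gen 2 (rule 124): 011110011111001
Gen 3 (rule 73): 010010010001000
Gen 4 (rule 124): 011011011001100
Gen 5 (rule 73): 011011011001101
Gen 6 (rule 124): 011111111101111
Gen 7 (rule 73): 010000000101001
Gen 8 (rule 124): 011000000111101
Gen 9 (rule 73): 011011110100100
Gen 10 (rule 124): 011110011110110

Answer: none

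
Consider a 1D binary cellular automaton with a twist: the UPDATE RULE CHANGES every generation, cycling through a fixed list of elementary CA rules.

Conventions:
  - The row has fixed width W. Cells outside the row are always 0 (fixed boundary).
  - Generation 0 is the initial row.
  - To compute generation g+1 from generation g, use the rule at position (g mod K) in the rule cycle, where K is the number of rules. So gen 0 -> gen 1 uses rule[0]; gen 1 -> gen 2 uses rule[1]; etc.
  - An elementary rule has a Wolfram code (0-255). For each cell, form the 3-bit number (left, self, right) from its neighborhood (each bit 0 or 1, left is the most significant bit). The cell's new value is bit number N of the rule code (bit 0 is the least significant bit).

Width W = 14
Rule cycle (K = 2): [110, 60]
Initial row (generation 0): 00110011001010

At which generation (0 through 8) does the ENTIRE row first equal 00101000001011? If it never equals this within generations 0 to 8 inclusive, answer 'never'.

Gen 0: 00110011001010
Gen 1 (rule 110): 01110111011110
Gen 2 (rule 60): 01001100110001
Gen 3 (rule 110): 11011101110011
Gen 4 (rule 60): 10110011001010
Gen 5 (rule 110): 11110111011110
Gen 6 (rule 60): 10001100110001
Gen 7 (rule 110): 10011101110011
Gen 8 (rule 60): 11010011001010

Answer: never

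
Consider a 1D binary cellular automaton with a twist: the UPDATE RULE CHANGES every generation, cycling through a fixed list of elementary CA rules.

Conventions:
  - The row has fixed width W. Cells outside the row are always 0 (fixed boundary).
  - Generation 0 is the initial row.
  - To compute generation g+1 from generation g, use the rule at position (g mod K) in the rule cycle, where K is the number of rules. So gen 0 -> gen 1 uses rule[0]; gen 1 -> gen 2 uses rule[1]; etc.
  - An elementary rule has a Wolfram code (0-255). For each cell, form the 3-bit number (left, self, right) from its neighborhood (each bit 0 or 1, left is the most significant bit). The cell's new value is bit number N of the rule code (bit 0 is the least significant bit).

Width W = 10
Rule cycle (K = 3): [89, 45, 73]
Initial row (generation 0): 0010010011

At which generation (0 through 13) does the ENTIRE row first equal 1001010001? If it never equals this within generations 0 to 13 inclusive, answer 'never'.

Answer: never

Derivation:
Gen 0: 0010010011
Gen 1 (rule 89): 1001001011
Gen 2 (rule 45): 1001001110
Gen 3 (rule 73): 0000001010
Gen 4 (rule 89): 1111100001
Gen 5 (rule 45): 1000001101
Gen 6 (rule 73): 0011101100
Gen 7 (rule 89): 1010101111
Gen 8 (rule 45): 1111111000
Gen 9 (rule 73): 1000001011
Gen 10 (rule 89): 0111100011
Gen 11 (rule 45): 0100001010
Gen 12 (rule 73): 0001100000
Gen 13 (rule 89): 1101111111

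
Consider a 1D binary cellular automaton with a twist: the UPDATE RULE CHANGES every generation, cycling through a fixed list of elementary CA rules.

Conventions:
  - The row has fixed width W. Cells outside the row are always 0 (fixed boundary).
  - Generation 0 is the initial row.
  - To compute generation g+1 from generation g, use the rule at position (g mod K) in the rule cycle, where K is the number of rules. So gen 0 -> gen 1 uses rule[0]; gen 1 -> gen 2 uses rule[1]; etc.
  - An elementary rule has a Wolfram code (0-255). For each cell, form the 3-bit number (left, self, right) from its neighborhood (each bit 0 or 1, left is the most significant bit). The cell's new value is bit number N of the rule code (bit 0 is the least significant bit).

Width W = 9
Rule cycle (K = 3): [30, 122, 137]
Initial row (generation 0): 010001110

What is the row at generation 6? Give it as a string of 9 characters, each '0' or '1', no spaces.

Gen 0: 010001110
Gen 1 (rule 30): 111011001
Gen 2 (rule 122): 101111110
Gen 3 (rule 137): 001111100
Gen 4 (rule 30): 011000010
Gen 5 (rule 122): 111100101
Gen 6 (rule 137): 111000000

Answer: 111000000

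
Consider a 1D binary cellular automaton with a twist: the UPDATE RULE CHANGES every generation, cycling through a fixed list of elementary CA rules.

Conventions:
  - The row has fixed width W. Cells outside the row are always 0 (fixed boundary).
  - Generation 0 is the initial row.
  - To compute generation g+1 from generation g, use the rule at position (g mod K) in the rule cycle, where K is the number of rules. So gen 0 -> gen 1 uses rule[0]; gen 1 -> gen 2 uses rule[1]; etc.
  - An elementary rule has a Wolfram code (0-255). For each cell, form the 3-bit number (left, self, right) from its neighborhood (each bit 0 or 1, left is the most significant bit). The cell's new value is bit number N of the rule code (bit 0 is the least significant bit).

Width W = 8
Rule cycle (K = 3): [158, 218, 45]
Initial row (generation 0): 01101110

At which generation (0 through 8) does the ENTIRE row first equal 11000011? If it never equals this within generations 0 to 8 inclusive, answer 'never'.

Answer: 4

Derivation:
Gen 0: 01101110
Gen 1 (rule 158): 11001101
Gen 2 (rule 218): 11111100
Gen 3 (rule 45): 10000001
Gen 4 (rule 158): 11000011
Gen 5 (rule 218): 11100111
Gen 6 (rule 45): 10000100
Gen 7 (rule 158): 11001110
Gen 8 (rule 218): 11111111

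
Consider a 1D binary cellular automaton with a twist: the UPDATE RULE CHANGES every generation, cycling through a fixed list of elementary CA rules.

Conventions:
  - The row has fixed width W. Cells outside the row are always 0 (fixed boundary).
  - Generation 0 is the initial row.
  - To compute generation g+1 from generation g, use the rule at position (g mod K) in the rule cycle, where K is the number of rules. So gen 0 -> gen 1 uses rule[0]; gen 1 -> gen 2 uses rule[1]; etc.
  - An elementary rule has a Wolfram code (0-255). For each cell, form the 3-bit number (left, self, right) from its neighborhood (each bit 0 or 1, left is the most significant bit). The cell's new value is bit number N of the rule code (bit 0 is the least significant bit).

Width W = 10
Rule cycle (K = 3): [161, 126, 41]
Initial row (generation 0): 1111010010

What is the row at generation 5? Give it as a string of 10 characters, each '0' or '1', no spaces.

Answer: 0110011111

Derivation:
Gen 0: 1111010010
Gen 1 (rule 161): 0110100000
Gen 2 (rule 126): 1111110000
Gen 3 (rule 41): 1000000111
Gen 4 (rule 161): 0011110010
Gen 5 (rule 126): 0110011111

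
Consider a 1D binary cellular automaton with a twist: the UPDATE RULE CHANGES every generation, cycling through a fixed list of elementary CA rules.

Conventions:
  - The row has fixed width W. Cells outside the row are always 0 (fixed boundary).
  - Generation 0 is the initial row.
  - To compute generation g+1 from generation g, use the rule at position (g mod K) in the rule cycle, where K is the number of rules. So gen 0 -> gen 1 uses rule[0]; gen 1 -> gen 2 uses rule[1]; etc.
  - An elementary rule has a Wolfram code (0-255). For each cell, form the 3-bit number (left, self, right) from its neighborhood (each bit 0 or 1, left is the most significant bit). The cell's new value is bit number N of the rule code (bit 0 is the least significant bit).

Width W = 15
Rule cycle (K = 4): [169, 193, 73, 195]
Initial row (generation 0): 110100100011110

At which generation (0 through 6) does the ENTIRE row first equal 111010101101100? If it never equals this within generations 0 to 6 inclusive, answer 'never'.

Gen 0: 110100100011110
Gen 1 (rule 169): 101000001011100
Gen 2 (rule 193): 000011100001101
Gen 3 (rule 73): 111010101101100
Gen 4 (rule 195): 011000000100101
Gen 5 (rule 169): 010011110000010
Gen 6 (rule 193): 000001110111000

Answer: 3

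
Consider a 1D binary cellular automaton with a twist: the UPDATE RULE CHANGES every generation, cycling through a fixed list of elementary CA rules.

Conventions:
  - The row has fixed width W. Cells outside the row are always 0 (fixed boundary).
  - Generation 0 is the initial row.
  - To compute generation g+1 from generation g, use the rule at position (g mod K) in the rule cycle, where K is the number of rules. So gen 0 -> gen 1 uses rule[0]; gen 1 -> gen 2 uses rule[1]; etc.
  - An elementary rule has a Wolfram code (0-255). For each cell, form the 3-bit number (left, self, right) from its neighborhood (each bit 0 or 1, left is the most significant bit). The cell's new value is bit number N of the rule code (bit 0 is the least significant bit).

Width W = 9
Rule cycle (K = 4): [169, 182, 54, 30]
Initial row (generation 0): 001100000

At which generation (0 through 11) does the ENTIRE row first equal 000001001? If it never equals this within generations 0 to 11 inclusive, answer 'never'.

Gen 0: 001100000
Gen 1 (rule 169): 101001111
Gen 2 (rule 182): 111110110
Gen 3 (rule 54): 000001001
Gen 4 (rule 30): 000011111
Gen 5 (rule 169): 111011110
Gen 6 (rule 182): 010101101
Gen 7 (rule 54): 111110011
Gen 8 (rule 30): 100001110
Gen 9 (rule 169): 001101100
Gen 10 (rule 182): 010010010
Gen 11 (rule 54): 111111111

Answer: 3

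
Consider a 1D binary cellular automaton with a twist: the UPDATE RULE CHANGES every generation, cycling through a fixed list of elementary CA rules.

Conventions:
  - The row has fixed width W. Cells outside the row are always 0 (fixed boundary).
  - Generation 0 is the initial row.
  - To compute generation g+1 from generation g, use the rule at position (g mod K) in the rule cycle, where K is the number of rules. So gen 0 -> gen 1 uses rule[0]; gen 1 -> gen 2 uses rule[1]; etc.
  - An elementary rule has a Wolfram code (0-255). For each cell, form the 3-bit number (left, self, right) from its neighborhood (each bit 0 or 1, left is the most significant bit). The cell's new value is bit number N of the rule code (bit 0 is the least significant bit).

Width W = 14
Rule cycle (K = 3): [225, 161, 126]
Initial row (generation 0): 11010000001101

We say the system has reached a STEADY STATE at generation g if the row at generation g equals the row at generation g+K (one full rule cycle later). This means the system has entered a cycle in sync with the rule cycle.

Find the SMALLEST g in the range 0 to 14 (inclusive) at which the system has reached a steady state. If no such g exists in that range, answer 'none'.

Gen 0: 11010000001101
Gen 1 (rule 225): 01100111100110
Gen 2 (rule 161): 00000011000000
Gen 3 (rule 126): 00000111100000
Gen 4 (rule 225): 11110011101111
Gen 5 (rule 161): 01100001010110
Gen 6 (rule 126): 11110011111111
Gen 7 (rule 225): 01110001111111
Gen 8 (rule 161): 00100100111110
Gen 9 (rule 126): 01111111100011
Gen 10 (rule 225): 00111111101001
Gen 11 (rule 161): 10011111010000
Gen 12 (rule 126): 11110001111000
Gen 13 (rule 225): 01110100111011
Gen 14 (rule 161): 00101000010100
Gen 15 (rule 126): 01111100111110
Gen 16 (rule 225): 00111100011110
Gen 17 (rule 161): 10011001001100

Answer: none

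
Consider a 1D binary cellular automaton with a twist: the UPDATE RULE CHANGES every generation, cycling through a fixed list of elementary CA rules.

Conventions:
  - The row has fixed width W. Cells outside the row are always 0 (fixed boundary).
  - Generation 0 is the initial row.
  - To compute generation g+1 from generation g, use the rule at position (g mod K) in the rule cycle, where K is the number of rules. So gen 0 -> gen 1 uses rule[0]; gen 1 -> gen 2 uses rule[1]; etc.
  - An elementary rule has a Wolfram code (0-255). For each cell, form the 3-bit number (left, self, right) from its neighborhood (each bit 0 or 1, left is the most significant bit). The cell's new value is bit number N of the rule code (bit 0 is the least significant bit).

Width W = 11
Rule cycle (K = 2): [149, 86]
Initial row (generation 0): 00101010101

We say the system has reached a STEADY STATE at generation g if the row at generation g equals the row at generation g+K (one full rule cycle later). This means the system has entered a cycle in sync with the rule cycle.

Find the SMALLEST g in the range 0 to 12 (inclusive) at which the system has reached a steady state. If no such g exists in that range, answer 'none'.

Answer: 1

Derivation:
Gen 0: 00101010101
Gen 1 (rule 149): 10101010101
Gen 2 (rule 86): 10101010101
Gen 3 (rule 149): 10101010101
Gen 4 (rule 86): 10101010101
Gen 5 (rule 149): 10101010101
Gen 6 (rule 86): 10101010101
Gen 7 (rule 149): 10101010101
Gen 8 (rule 86): 10101010101
Gen 9 (rule 149): 10101010101
Gen 10 (rule 86): 10101010101
Gen 11 (rule 149): 10101010101
Gen 12 (rule 86): 10101010101
Gen 13 (rule 149): 10101010101
Gen 14 (rule 86): 10101010101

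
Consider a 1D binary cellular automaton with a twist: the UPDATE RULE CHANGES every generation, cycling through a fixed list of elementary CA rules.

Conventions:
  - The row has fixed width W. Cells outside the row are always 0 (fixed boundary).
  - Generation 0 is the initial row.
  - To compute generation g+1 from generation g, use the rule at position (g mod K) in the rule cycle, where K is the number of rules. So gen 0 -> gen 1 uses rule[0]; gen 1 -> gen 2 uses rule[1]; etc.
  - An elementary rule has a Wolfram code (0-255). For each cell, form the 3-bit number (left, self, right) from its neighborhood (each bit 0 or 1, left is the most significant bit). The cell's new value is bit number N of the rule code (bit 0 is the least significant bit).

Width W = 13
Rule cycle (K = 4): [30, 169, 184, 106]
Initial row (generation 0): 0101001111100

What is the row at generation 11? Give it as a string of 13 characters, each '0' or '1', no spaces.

Gen 0: 0101001111100
Gen 1 (rule 30): 1101111000010
Gen 2 (rule 169): 1011110011000
Gen 3 (rule 184): 0111101010100
Gen 4 (rule 106): 1100110101000
Gen 5 (rule 30): 1011100101100
Gen 6 (rule 169): 0111000011001
Gen 7 (rule 184): 0110100010100
Gen 8 (rule 106): 1111000101000
Gen 9 (rule 30): 1000101101100
Gen 10 (rule 169): 0010011011001
Gen 11 (rule 184): 0001010110100

Answer: 0001010110100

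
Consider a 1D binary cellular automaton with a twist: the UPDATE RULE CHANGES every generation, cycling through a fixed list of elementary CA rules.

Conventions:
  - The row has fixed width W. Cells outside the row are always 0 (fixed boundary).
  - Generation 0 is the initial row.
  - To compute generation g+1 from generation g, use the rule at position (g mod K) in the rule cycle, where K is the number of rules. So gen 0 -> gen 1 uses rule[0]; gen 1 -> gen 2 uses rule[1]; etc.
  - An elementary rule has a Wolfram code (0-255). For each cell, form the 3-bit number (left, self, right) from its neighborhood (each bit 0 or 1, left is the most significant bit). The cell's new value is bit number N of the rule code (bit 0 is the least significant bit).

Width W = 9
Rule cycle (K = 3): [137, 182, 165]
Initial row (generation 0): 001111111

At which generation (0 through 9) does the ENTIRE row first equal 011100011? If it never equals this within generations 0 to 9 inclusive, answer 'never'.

Gen 0: 001111111
Gen 1 (rule 137): 101111110
Gen 2 (rule 182): 110111101
Gen 3 (rule 165): 001011011
Gen 4 (rule 137): 100010010
Gen 5 (rule 182): 110111111
Gen 6 (rule 165): 001011110
Gen 7 (rule 137): 100011100
Gen 8 (rule 182): 110101010
Gen 9 (rule 165): 001111110

Answer: never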